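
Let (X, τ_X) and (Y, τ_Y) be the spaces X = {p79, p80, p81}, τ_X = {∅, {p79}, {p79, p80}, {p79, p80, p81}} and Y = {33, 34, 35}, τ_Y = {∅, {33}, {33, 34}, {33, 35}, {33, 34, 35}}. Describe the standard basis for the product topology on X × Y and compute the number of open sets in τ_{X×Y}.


Basis B = {∅ × ∅, {p79} × {33}, {p79} × {33, 34}, {p79} × {33, 35}, {p79, p80} × {33}, {p79} × {33, 34, 35}, {p79, p80, p81} × {33}, {p79, p80} × {33, 34}, {p79, p80} × {33, 35}, {p79, p80} × {33, 34, 35}, {p79, p80, p81} × {33, 34}, {p79, p80, p81} × {33, 35}, {p79, p80, p81} × {33, 34, 35}}; |τ_{X×Y}| = 30.

Enumerate products U × V with U ∈ τ_X, V ∈ τ_Y (deduplicated):
  ∅ × ∅ = {} (∅)
  {p79} × {33} = {(p79,33)}
  {p79} × {33, 34} = {(p79,33), (p79,34)}
  {p79} × {33, 35} = {(p79,33), (p79,35)}
  {p79, p80} × {33} = {(p79,33), (p80,33)}
  {p79} × {33, 34, 35} = {(p79,33), (p79,34), (p79,35)}
  {p79, p80, p81} × {33} = {(p79,33), (p80,33), (p81,33)}
  {p79, p80} × {33, 34} = {(p79,33), (p79,34), (p80,33), (p80,34)}
  {p79, p80} × {33, 35} = {(p79,33), (p79,35), (p80,33), (p80,35)}
  {p79, p80} × {33, 34, 35} = {(p79,33), (p79,34), (p79,35), (p80,33), (p80,34), (p80,35)}
  {p79, p80, p81} × {33, 34} = {(p79,33), (p79,34), (p80,33), (p80,34), (p81,33), (p81,34)}
  {p79, p80, p81} × {33, 35} = {(p79,33), (p79,35), (p80,33), (p80,35), (p81,33), (p81,35)}
  {p79, p80, p81} × {33, 34, 35} = {(p79,33), (p79,34), (p79,35), (p80,33), (p80,34), (p80,35), (p81,33), (p81,34), (p81,35)}
These 13 distinct sets form the basis B.
Close under arbitrary unions to get τ_{X×Y}; counting gives |τ_{X×Y}| = 30.


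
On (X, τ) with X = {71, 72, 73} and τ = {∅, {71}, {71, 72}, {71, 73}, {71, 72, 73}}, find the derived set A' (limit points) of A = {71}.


A' = {72, 73}

For each x ∈ X, list the open sets U ∈ τ with x ∈ U, then check whether U ∩ (A ∖ {x}) ≠ ∅ for every such U.
  x = 71: open {71} ∋ x has {71} ∩ (A ∖ {71}) = ∅, so x is NOT a limit point.
  x = 72: opens ∋ x are {71, 72}, {71, 72, 73}; each meets A ∖ {72}, so x IS a limit point.
  x = 73: opens ∋ x are {71, 73}, {71, 72, 73}; each meets A ∖ {73}, so x IS a limit point.
Collecting: A' = {72, 73}.


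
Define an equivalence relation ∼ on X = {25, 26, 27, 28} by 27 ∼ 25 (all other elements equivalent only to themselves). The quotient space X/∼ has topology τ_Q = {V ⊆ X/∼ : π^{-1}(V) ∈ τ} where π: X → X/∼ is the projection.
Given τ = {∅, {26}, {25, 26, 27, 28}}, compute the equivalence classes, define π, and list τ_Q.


X/∼ = {[25=27], [26], [28]}; |τ_Q| = 3.

Equivalence classes: [25=27], [26], [28].
Quotient map π: X → X/∼ sends 25 ↦ [25=27], 26 ↦ [26], 27 ↦ [25=27], 28 ↦ [28].
For each subset V ⊆ X/∼, compute π^{-1}(V) ⊆ X and check whether π^{-1}(V) ∈ τ. V is open in τ_Q iff π^{-1}(V) ∈ τ.
  V = {}: π^{-1}(V) = ∅ ∈ τ ✓.
  V = {[25=27]}: π^{-1}(V) = {25, 27} ∉ τ ✗.
  V = {[26]}: π^{-1}(V) = {26} ∈ τ ✓.
  V = {[25=27], [26]}: π^{-1}(V) = {25, 26, 27} ∉ τ ✗.
  V = {[28]}: π^{-1}(V) = {28} ∉ τ ✗.
  V = {[25=27], [28]}: π^{-1}(V) = {25, 27, 28} ∉ τ ✗.
  V = {[26], [28]}: π^{-1}(V) = {26, 28} ∉ τ ✗.
  V = {[25=27], [26], [28]}: π^{-1}(V) = {25, 26, 27, 28} ∈ τ ✓.
Open sets in the quotient: τ_Q = {{}, {[26]}, {[25=27], [26], [28]}} (3 elements).


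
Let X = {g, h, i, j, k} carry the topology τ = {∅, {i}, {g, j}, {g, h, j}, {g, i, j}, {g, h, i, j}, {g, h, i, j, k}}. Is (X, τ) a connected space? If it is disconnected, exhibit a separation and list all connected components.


(X, τ) is connected.

Find clopen sets (U ∈ τ with X ∖ U ∈ τ):
  U = ∅, X ∖ U = {g, h, i, j, k} — both open, so U is clopen.
  U = {g, h, i, j, k}, X ∖ U = ∅ — both open, so U is clopen.
Only trivial clopens (∅ and X) exist, so (X, τ) is connected.
Compute connected components by grouping points that agree on all clopens:
  component: {g, h, i, j, k}


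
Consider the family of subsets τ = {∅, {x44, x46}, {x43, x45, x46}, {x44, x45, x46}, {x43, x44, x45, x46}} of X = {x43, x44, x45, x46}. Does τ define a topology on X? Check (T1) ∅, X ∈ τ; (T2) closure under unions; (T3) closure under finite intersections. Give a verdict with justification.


τ is NOT a topology on X.

Axiom (T1): ∅ ∈ τ? Yes; X ∈ τ? Yes.
Axiom (T2/T3): check pairwise unions and intersections of members of τ.
Counterexample for (T3): {x44, x46} ∩ {x43, x45, x46} = {x46} ∉ τ. Therefore τ is NOT a topology.


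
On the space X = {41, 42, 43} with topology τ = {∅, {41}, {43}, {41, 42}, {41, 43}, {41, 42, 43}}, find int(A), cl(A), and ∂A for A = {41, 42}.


int(A) = {41, 42}, cl(A) = {41, 42}, ∂A = ∅.

Closed sets in (X, τ) are complements of opens:
  closed(X, τ) = {∅, {42}, {43}, {41, 42}, {42, 43}, {41, 42, 43}}.
int(A) = ⋃ {U ∈ τ : U ⊆ A}. Opens contained in A: ∅, {41}, {41, 42}.
Taking the union of these: int(A) = {41, 42}.
cl(A) = ⋂ {C closed : A ⊆ C}. Closed sets containing A: {41, 42}, {41, 42, 43}.
Intersecting these: cl(A) = {41, 42}.
∂A = cl(A) ∖ int(A) = {41, 42} ∖ {41, 42} = ∅.


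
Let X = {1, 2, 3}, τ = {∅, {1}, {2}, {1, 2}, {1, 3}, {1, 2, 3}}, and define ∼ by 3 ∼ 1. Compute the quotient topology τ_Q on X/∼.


X/∼ = {[1=3], [2]}; |τ_Q| = 4.

Equivalence classes: [1=3], [2].
Quotient map π: X → X/∼ sends 1 ↦ [1=3], 2 ↦ [2], 3 ↦ [1=3].
For each subset V ⊆ X/∼, compute π^{-1}(V) ⊆ X and check whether π^{-1}(V) ∈ τ. V is open in τ_Q iff π^{-1}(V) ∈ τ.
  V = {}: π^{-1}(V) = ∅ ∈ τ ✓.
  V = {[1=3]}: π^{-1}(V) = {1, 3} ∈ τ ✓.
  V = {[2]}: π^{-1}(V) = {2} ∈ τ ✓.
  V = {[1=3], [2]}: π^{-1}(V) = {1, 2, 3} ∈ τ ✓.
Open sets in the quotient: τ_Q = {{}, {[1=3]}, {[2]}, {[1=3], [2]}} (4 elements).


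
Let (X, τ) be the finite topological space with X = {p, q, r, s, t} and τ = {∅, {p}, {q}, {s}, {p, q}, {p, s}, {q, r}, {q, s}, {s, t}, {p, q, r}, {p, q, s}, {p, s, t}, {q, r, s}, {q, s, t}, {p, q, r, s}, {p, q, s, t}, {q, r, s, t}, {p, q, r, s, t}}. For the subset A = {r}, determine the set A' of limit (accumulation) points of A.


A' = ∅

For each x ∈ X, list the open sets U ∈ τ with x ∈ U, then check whether U ∩ (A ∖ {x}) ≠ ∅ for every such U.
  x = p: open {p} ∋ x has {p} ∩ (A ∖ {p}) = ∅, so x is NOT a limit point.
  x = q: open {q} ∋ x has {q} ∩ (A ∖ {q}) = ∅, so x is NOT a limit point.
  x = r: open {q, r} ∋ x has {q, r} ∩ (A ∖ {r}) = ∅, so x is NOT a limit point.
  x = s: open {s} ∋ x has {s} ∩ (A ∖ {s}) = ∅, so x is NOT a limit point.
  x = t: open {s, t} ∋ x has {s, t} ∩ (A ∖ {t}) = ∅, so x is NOT a limit point.
Collecting: A' = ∅.


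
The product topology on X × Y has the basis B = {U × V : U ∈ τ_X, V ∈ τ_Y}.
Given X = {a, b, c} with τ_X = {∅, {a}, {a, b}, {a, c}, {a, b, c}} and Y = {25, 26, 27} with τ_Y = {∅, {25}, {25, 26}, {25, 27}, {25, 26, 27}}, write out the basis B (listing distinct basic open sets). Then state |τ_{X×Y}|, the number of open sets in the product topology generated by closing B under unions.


Basis B = {∅ × ∅, {a} × {25}, {a} × {25, 26}, {a} × {25, 27}, {a, b} × {25}, {a, c} × {25}, {a} × {25, 26, 27}, {a, b, c} × {25}, {a, b} × {25, 26}, {a, c} × {25, 26}, {a, b} × {25, 27}, {a, c} × {25, 27}, {a, b} × {25, 26, 27}, {a, c} × {25, 26, 27}, {a, b, c} × {25, 26}, {a, b, c} × {25, 27}, {a, b, c} × {25, 26, 27}}; |τ_{X×Y}| = 48.

Enumerate products U × V with U ∈ τ_X, V ∈ τ_Y (deduplicated):
  ∅ × ∅ = {} (∅)
  {a} × {25} = {(a,25)}
  {a} × {25, 26} = {(a,25), (a,26)}
  {a} × {25, 27} = {(a,25), (a,27)}
  {a, b} × {25} = {(a,25), (b,25)}
  {a, c} × {25} = {(a,25), (c,25)}
  {a} × {25, 26, 27} = {(a,25), (a,26), (a,27)}
  {a, b, c} × {25} = {(a,25), (b,25), (c,25)}
  {a, b} × {25, 26} = {(a,25), (a,26), (b,25), (b,26)}
  {a, c} × {25, 26} = {(a,25), (a,26), (c,25), (c,26)}
  {a, b} × {25, 27} = {(a,25), (a,27), (b,25), (b,27)}
  {a, c} × {25, 27} = {(a,25), (a,27), (c,25), (c,27)}
  {a, b} × {25, 26, 27} = {(a,25), (a,26), (a,27), (b,25), (b,26), (b,27)}
  {a, c} × {25, 26, 27} = {(a,25), (a,26), (a,27), (c,25), (c,26), (c,27)}
  {a, b, c} × {25, 26} = {(a,25), (a,26), (b,25), (b,26), (c,25), (c,26)}
  {a, b, c} × {25, 27} = {(a,25), (a,27), (b,25), (b,27), (c,25), (c,27)}
  {a, b, c} × {25, 26, 27} = {(a,25), (a,26), (a,27), (b,25), (b,26), (b,27), (c,25), (c,26), (c,27)}
These 17 distinct sets form the basis B.
Close under arbitrary unions to get τ_{X×Y}; counting gives |τ_{X×Y}| = 48.


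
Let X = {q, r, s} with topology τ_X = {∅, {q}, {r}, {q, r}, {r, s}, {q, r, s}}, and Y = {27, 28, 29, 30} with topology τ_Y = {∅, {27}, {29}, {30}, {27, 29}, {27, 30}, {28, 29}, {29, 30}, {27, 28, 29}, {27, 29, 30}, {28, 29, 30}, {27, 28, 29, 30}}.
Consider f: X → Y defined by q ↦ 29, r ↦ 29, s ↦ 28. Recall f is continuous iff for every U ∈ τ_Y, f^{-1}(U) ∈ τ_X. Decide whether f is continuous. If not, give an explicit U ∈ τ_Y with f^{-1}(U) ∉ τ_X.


f IS continuous.

Compute f^{-1}(U) for each U ∈ τ_Y:
  U = ∅: f^{-1}(U) = ∅ ∈ τ_X ✓.
  U = {27}: f^{-1}(U) = ∅ ∈ τ_X ✓.
  U = {29}: f^{-1}(U) = {q, r} ∈ τ_X ✓.
  U = {30}: f^{-1}(U) = ∅ ∈ τ_X ✓.
  U = {27, 29}: f^{-1}(U) = {q, r} ∈ τ_X ✓.
  U = {27, 30}: f^{-1}(U) = ∅ ∈ τ_X ✓.
  U = {28, 29}: f^{-1}(U) = {q, r, s} ∈ τ_X ✓.
  U = {29, 30}: f^{-1}(U) = {q, r} ∈ τ_X ✓.
  U = {27, 28, 29}: f^{-1}(U) = {q, r, s} ∈ τ_X ✓.
  U = {27, 29, 30}: f^{-1}(U) = {q, r} ∈ τ_X ✓.
  U = {28, 29, 30}: f^{-1}(U) = {q, r, s} ∈ τ_X ✓.
  U = {27, 28, 29, 30}: f^{-1}(U) = {q, r, s} ∈ τ_X ✓.
Every preimage lies in τ_X, so f IS continuous.


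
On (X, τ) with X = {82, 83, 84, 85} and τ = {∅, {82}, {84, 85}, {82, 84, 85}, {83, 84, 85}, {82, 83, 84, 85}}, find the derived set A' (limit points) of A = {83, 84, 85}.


A' = {83, 84, 85}

For each x ∈ X, list the open sets U ∈ τ with x ∈ U, then check whether U ∩ (A ∖ {x}) ≠ ∅ for every such U.
  x = 82: open {82} ∋ x has {82} ∩ (A ∖ {82}) = ∅, so x is NOT a limit point.
  x = 83: opens ∋ x are {83, 84, 85}, {82, 83, 84, 85}; each meets A ∖ {83}, so x IS a limit point.
  x = 84: opens ∋ x are {84, 85}, {82, 84, 85}, {83, 84, 85}, {82, 83, 84, 85}; each meets A ∖ {84}, so x IS a limit point.
  x = 85: opens ∋ x are {84, 85}, {82, 84, 85}, {83, 84, 85}, {82, 83, 84, 85}; each meets A ∖ {85}, so x IS a limit point.
Collecting: A' = {83, 84, 85}.


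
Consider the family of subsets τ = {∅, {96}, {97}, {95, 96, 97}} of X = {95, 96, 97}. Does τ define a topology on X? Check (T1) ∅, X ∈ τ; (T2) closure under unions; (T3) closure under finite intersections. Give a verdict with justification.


τ is NOT a topology on X.

Axiom (T1): ∅ ∈ τ? Yes; X ∈ τ? Yes.
Axiom (T2/T3): check pairwise unions and intersections of members of τ.
Counterexample for (T2): {96} ∪ {97} = {96, 97} ∉ τ. Therefore τ is NOT a topology.


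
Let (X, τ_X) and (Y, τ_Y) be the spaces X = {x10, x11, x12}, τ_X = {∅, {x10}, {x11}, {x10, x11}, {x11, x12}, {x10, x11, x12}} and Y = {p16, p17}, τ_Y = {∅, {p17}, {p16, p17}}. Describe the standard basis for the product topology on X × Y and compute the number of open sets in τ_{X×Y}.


Basis B = {∅ × ∅, {x10} × {p17}, {x11} × {p17}, {x10} × {p16, p17}, {x10, x11} × {p17}, {x11} × {p16, p17}, {x11, x12} × {p17}, {x10, x11, x12} × {p17}, {x10, x11} × {p16, p17}, {x11, x12} × {p16, p17}, {x10, x11, x12} × {p16, p17}}; |τ_{X×Y}| = 18.

Enumerate products U × V with U ∈ τ_X, V ∈ τ_Y (deduplicated):
  ∅ × ∅ = {} (∅)
  {x10} × {p17} = {(x10,p17)}
  {x11} × {p17} = {(x11,p17)}
  {x10} × {p16, p17} = {(x10,p16), (x10,p17)}
  {x10, x11} × {p17} = {(x10,p17), (x11,p17)}
  {x11} × {p16, p17} = {(x11,p16), (x11,p17)}
  {x11, x12} × {p17} = {(x11,p17), (x12,p17)}
  {x10, x11, x12} × {p17} = {(x10,p17), (x11,p17), (x12,p17)}
  {x10, x11} × {p16, p17} = {(x10,p16), (x10,p17), (x11,p16), (x11,p17)}
  {x11, x12} × {p16, p17} = {(x11,p16), (x11,p17), (x12,p16), (x12,p17)}
  {x10, x11, x12} × {p16, p17} = {(x10,p16), (x10,p17), (x11,p16), (x11,p17), (x12,p16), (x12,p17)}
These 11 distinct sets form the basis B.
Close under arbitrary unions to get τ_{X×Y}; counting gives |τ_{X×Y}| = 18.


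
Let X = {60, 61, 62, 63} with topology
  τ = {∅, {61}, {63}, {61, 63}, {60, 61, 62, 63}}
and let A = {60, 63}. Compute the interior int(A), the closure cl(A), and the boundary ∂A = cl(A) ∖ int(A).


int(A) = {63}, cl(A) = {60, 62, 63}, ∂A = {60, 62}.

Closed sets in (X, τ) are complements of opens:
  closed(X, τ) = {∅, {60, 62}, {60, 61, 62}, {60, 62, 63}, {60, 61, 62, 63}}.
int(A) = ⋃ {U ∈ τ : U ⊆ A}. Opens contained in A: ∅, {63}.
Taking the union of these: int(A) = {63}.
cl(A) = ⋂ {C closed : A ⊆ C}. Closed sets containing A: {60, 62, 63}, {60, 61, 62, 63}.
Intersecting these: cl(A) = {60, 62, 63}.
∂A = cl(A) ∖ int(A) = {60, 62, 63} ∖ {63} = {60, 62}.


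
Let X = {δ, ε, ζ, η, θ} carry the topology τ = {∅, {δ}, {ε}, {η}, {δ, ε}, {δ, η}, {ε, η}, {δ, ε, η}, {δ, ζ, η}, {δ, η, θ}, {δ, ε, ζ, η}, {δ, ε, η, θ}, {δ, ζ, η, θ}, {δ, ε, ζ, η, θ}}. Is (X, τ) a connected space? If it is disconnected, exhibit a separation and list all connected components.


(X, τ) is disconnected; components = [{ε}, {δ, ζ, η, θ}].

Find clopen sets (U ∈ τ with X ∖ U ∈ τ):
  U = ∅, X ∖ U = {δ, ε, ζ, η, θ} — both open, so U is clopen.
  U = {ε}, X ∖ U = {δ, ζ, η, θ} — both open, so U is clopen.
  U = {δ, ζ, η, θ}, X ∖ U = {ε} — both open, so U is clopen.
  U = {δ, ε, ζ, η, θ}, X ∖ U = ∅ — both open, so U is clopen.
Nontrivial clopen(s) exist: e.g. {ε}. So (X, τ) is disconnected.
Compute connected components by grouping points that agree on all clopens:
  component: {ε}
  component: {δ, ζ, η, θ}


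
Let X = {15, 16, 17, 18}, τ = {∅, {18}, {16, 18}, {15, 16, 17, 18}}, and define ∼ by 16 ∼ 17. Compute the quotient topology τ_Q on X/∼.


X/∼ = {[15], [16=17], [18]}; |τ_Q| = 3.

Equivalence classes: [15], [16=17], [18].
Quotient map π: X → X/∼ sends 15 ↦ [15], 16 ↦ [16=17], 17 ↦ [16=17], 18 ↦ [18].
For each subset V ⊆ X/∼, compute π^{-1}(V) ⊆ X and check whether π^{-1}(V) ∈ τ. V is open in τ_Q iff π^{-1}(V) ∈ τ.
  V = {}: π^{-1}(V) = ∅ ∈ τ ✓.
  V = {[15]}: π^{-1}(V) = {15} ∉ τ ✗.
  V = {[16=17]}: π^{-1}(V) = {16, 17} ∉ τ ✗.
  V = {[15], [16=17]}: π^{-1}(V) = {15, 16, 17} ∉ τ ✗.
  V = {[18]}: π^{-1}(V) = {18} ∈ τ ✓.
  V = {[15], [18]}: π^{-1}(V) = {15, 18} ∉ τ ✗.
  V = {[16=17], [18]}: π^{-1}(V) = {16, 17, 18} ∉ τ ✗.
  V = {[15], [16=17], [18]}: π^{-1}(V) = {15, 16, 17, 18} ∈ τ ✓.
Open sets in the quotient: τ_Q = {{}, {[18]}, {[15], [16=17], [18]}} (3 elements).


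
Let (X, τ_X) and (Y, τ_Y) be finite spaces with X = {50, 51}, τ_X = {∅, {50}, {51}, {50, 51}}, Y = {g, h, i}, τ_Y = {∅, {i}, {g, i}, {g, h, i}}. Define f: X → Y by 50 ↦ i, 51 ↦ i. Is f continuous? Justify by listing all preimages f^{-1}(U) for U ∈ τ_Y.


f IS continuous.

Compute f^{-1}(U) for each U ∈ τ_Y:
  U = ∅: f^{-1}(U) = ∅ ∈ τ_X ✓.
  U = {i}: f^{-1}(U) = {50, 51} ∈ τ_X ✓.
  U = {g, i}: f^{-1}(U) = {50, 51} ∈ τ_X ✓.
  U = {g, h, i}: f^{-1}(U) = {50, 51} ∈ τ_X ✓.
Every preimage lies in τ_X, so f IS continuous.


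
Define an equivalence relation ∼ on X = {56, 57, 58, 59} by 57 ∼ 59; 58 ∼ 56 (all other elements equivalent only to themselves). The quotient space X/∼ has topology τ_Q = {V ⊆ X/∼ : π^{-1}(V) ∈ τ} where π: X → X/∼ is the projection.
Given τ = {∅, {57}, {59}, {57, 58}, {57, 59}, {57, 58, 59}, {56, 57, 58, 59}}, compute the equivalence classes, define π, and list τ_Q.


X/∼ = {[56=58], [57=59]}; |τ_Q| = 3.

Equivalence classes: [56=58], [57=59].
Quotient map π: X → X/∼ sends 56 ↦ [56=58], 57 ↦ [57=59], 58 ↦ [56=58], 59 ↦ [57=59].
For each subset V ⊆ X/∼, compute π^{-1}(V) ⊆ X and check whether π^{-1}(V) ∈ τ. V is open in τ_Q iff π^{-1}(V) ∈ τ.
  V = {}: π^{-1}(V) = ∅ ∈ τ ✓.
  V = {[56=58]}: π^{-1}(V) = {56, 58} ∉ τ ✗.
  V = {[57=59]}: π^{-1}(V) = {57, 59} ∈ τ ✓.
  V = {[56=58], [57=59]}: π^{-1}(V) = {56, 57, 58, 59} ∈ τ ✓.
Open sets in the quotient: τ_Q = {{}, {[57=59]}, {[56=58], [57=59]}} (3 elements).


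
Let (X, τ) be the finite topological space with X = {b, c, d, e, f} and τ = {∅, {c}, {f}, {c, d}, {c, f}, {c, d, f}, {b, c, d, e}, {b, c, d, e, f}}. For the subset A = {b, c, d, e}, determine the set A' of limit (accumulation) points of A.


A' = {b, d, e}

For each x ∈ X, list the open sets U ∈ τ with x ∈ U, then check whether U ∩ (A ∖ {x}) ≠ ∅ for every such U.
  x = b: opens ∋ x are {b, c, d, e}, {b, c, d, e, f}; each meets A ∖ {b}, so x IS a limit point.
  x = c: open {c} ∋ x has {c} ∩ (A ∖ {c}) = ∅, so x is NOT a limit point.
  x = d: opens ∋ x are {c, d}, {c, d, f}, {b, c, d, e}, {b, c, d, e, f}; each meets A ∖ {d}, so x IS a limit point.
  x = e: opens ∋ x are {b, c, d, e}, {b, c, d, e, f}; each meets A ∖ {e}, so x IS a limit point.
  x = f: open {f} ∋ x has {f} ∩ (A ∖ {f}) = ∅, so x is NOT a limit point.
Collecting: A' = {b, d, e}.


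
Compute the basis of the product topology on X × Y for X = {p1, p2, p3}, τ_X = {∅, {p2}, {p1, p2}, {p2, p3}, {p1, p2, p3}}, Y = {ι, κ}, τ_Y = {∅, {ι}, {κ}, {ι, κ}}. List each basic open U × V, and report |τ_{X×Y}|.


Basis B = {∅ × ∅, {p2} × {ι}, {p2} × {κ}, {p1, p2} × {ι}, {p1, p2} × {κ}, {p2} × {ι, κ}, {p2, p3} × {ι}, {p2, p3} × {κ}, {p1, p2, p3} × {ι}, {p1, p2, p3} × {κ}, {p1, p2} × {ι, κ}, {p2, p3} × {ι, κ}, {p1, p2, p3} × {ι, κ}}; |τ_{X×Y}| = 25.

Enumerate products U × V with U ∈ τ_X, V ∈ τ_Y (deduplicated):
  ∅ × ∅ = {} (∅)
  {p2} × {ι} = {(p2,ι)}
  {p2} × {κ} = {(p2,κ)}
  {p1, p2} × {ι} = {(p1,ι), (p2,ι)}
  {p1, p2} × {κ} = {(p1,κ), (p2,κ)}
  {p2} × {ι, κ} = {(p2,ι), (p2,κ)}
  {p2, p3} × {ι} = {(p2,ι), (p3,ι)}
  {p2, p3} × {κ} = {(p2,κ), (p3,κ)}
  {p1, p2, p3} × {ι} = {(p1,ι), (p2,ι), (p3,ι)}
  {p1, p2, p3} × {κ} = {(p1,κ), (p2,κ), (p3,κ)}
  {p1, p2} × {ι, κ} = {(p1,ι), (p1,κ), (p2,ι), (p2,κ)}
  {p2, p3} × {ι, κ} = {(p2,ι), (p2,κ), (p3,ι), (p3,κ)}
  {p1, p2, p3} × {ι, κ} = {(p1,ι), (p1,κ), (p2,ι), (p2,κ), (p3,ι), (p3,κ)}
These 13 distinct sets form the basis B.
Close under arbitrary unions to get τ_{X×Y}; counting gives |τ_{X×Y}| = 25.


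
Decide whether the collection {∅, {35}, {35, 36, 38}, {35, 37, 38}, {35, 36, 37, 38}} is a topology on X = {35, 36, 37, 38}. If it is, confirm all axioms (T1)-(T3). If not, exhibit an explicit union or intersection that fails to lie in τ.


τ is NOT a topology on X.

Axiom (T1): ∅ ∈ τ? Yes; X ∈ τ? Yes.
Axiom (T2/T3): check pairwise unions and intersections of members of τ.
Counterexample for (T3): {35, 36, 38} ∩ {35, 37, 38} = {35, 38} ∉ τ. Therefore τ is NOT a topology.


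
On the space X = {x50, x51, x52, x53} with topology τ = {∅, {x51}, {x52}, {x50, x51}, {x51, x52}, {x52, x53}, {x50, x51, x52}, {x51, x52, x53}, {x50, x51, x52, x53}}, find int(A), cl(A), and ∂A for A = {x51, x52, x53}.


int(A) = {x51, x52, x53}, cl(A) = {x50, x51, x52, x53}, ∂A = {x50}.

Closed sets in (X, τ) are complements of opens:
  closed(X, τ) = {∅, {x50}, {x53}, {x50, x51}, {x50, x53}, {x52, x53}, {x50, x51, x53}, {x50, x52, x53}, {x50, x51, x52, x53}}.
int(A) = ⋃ {U ∈ τ : U ⊆ A}. Opens contained in A: ∅, {x51}, {x52}, {x51, x52}, {x52, x53}, {x51, x52, x53}.
Taking the union of these: int(A) = {x51, x52, x53}.
cl(A) = ⋂ {C closed : A ⊆ C}. Closed sets containing A: {x50, x51, x52, x53}.
Intersecting these: cl(A) = {x50, x51, x52, x53}.
∂A = cl(A) ∖ int(A) = {x50, x51, x52, x53} ∖ {x51, x52, x53} = {x50}.


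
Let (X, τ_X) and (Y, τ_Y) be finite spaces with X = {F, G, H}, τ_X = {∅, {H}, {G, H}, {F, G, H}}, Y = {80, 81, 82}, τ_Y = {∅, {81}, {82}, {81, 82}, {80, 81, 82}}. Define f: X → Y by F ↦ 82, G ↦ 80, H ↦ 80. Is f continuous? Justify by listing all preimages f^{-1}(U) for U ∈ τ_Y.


f is NOT continuous.

Compute f^{-1}(U) for each U ∈ τ_Y:
  U = ∅: f^{-1}(U) = ∅ ∈ τ_X ✓.
  U = {81}: f^{-1}(U) = ∅ ∈ τ_X ✓.
  U = {82}: f^{-1}(U) = {F} ∉ τ_X ✗.
  U = {81, 82}: f^{-1}(U) = {F} ∉ τ_X ✗.
  U = {80, 81, 82}: f^{-1}(U) = {F, G, H} ∈ τ_X ✓.
Found U = {82} with f^{-1}(U) = {F} not in τ_X. Therefore f is NOT continuous.


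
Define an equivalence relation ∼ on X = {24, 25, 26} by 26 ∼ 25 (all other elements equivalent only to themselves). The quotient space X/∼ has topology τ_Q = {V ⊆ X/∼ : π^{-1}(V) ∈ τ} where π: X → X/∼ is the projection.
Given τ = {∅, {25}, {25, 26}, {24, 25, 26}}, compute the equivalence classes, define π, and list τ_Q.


X/∼ = {[24], [25=26]}; |τ_Q| = 3.

Equivalence classes: [24], [25=26].
Quotient map π: X → X/∼ sends 24 ↦ [24], 25 ↦ [25=26], 26 ↦ [25=26].
For each subset V ⊆ X/∼, compute π^{-1}(V) ⊆ X and check whether π^{-1}(V) ∈ τ. V is open in τ_Q iff π^{-1}(V) ∈ τ.
  V = {}: π^{-1}(V) = ∅ ∈ τ ✓.
  V = {[24]}: π^{-1}(V) = {24} ∉ τ ✗.
  V = {[25=26]}: π^{-1}(V) = {25, 26} ∈ τ ✓.
  V = {[24], [25=26]}: π^{-1}(V) = {24, 25, 26} ∈ τ ✓.
Open sets in the quotient: τ_Q = {{}, {[25=26]}, {[24], [25=26]}} (3 elements).


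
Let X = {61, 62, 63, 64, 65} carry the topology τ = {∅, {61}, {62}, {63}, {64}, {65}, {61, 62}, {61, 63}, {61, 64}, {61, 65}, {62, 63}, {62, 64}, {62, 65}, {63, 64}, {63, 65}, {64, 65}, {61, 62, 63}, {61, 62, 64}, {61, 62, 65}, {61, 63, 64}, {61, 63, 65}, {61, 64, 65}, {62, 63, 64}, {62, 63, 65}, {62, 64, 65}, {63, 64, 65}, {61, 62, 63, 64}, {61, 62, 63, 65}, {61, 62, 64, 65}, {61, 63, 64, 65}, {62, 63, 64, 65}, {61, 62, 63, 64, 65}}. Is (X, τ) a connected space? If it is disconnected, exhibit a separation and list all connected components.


(X, τ) is disconnected; components = [{61}, {62}, {63}, {64}, {65}].

Find clopen sets (U ∈ τ with X ∖ U ∈ τ):
  U = ∅, X ∖ U = {61, 62, 63, 64, 65} — both open, so U is clopen.
  U = {61}, X ∖ U = {62, 63, 64, 65} — both open, so U is clopen.
  U = {62}, X ∖ U = {61, 63, 64, 65} — both open, so U is clopen.
  U = {63}, X ∖ U = {61, 62, 64, 65} — both open, so U is clopen.
  U = {64}, X ∖ U = {61, 62, 63, 65} — both open, so U is clopen.
  U = {65}, X ∖ U = {61, 62, 63, 64} — both open, so U is clopen.
  U = {61, 62}, X ∖ U = {63, 64, 65} — both open, so U is clopen.
  U = {61, 63}, X ∖ U = {62, 64, 65} — both open, so U is clopen.
  U = {61, 64}, X ∖ U = {62, 63, 65} — both open, so U is clopen.
  U = {61, 65}, X ∖ U = {62, 63, 64} — both open, so U is clopen.
  U = {62, 63}, X ∖ U = {61, 64, 65} — both open, so U is clopen.
  U = {62, 64}, X ∖ U = {61, 63, 65} — both open, so U is clopen.
  U = {62, 65}, X ∖ U = {61, 63, 64} — both open, so U is clopen.
  U = {63, 64}, X ∖ U = {61, 62, 65} — both open, so U is clopen.
  U = {63, 65}, X ∖ U = {61, 62, 64} — both open, so U is clopen.
  U = {64, 65}, X ∖ U = {61, 62, 63} — both open, so U is clopen.
  U = {61, 62, 63}, X ∖ U = {64, 65} — both open, so U is clopen.
  U = {61, 62, 64}, X ∖ U = {63, 65} — both open, so U is clopen.
  U = {61, 62, 65}, X ∖ U = {63, 64} — both open, so U is clopen.
  U = {61, 63, 64}, X ∖ U = {62, 65} — both open, so U is clopen.
  U = {61, 63, 65}, X ∖ U = {62, 64} — both open, so U is clopen.
  U = {61, 64, 65}, X ∖ U = {62, 63} — both open, so U is clopen.
  U = {62, 63, 64}, X ∖ U = {61, 65} — both open, so U is clopen.
  U = {62, 63, 65}, X ∖ U = {61, 64} — both open, so U is clopen.
  U = {62, 64, 65}, X ∖ U = {61, 63} — both open, so U is clopen.
  U = {63, 64, 65}, X ∖ U = {61, 62} — both open, so U is clopen.
  U = {61, 62, 63, 64}, X ∖ U = {65} — both open, so U is clopen.
  U = {61, 62, 63, 65}, X ∖ U = {64} — both open, so U is clopen.
  U = {61, 62, 64, 65}, X ∖ U = {63} — both open, so U is clopen.
  U = {61, 63, 64, 65}, X ∖ U = {62} — both open, so U is clopen.
  U = {62, 63, 64, 65}, X ∖ U = {61} — both open, so U is clopen.
  U = {61, 62, 63, 64, 65}, X ∖ U = ∅ — both open, so U is clopen.
Nontrivial clopen(s) exist: e.g. {62}. So (X, τ) is disconnected.
Compute connected components by grouping points that agree on all clopens:
  component: {61}
  component: {62}
  component: {63}
  component: {64}
  component: {65}


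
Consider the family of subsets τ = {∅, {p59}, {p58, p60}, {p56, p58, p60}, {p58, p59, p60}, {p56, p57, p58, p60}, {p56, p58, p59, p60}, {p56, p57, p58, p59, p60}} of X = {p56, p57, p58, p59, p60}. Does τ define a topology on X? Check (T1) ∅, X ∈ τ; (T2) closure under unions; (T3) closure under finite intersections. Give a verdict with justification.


τ IS a topology on X.

Axiom (T1): ∅ ∈ τ? Yes; X ∈ τ? Yes.
Axiom (T2/T3): check pairwise unions and intersections of members of τ.
All pairwise intersections and unions checked — each lies in τ. Therefore τ satisfies (T1), (T2), (T3): it IS a topology on X.


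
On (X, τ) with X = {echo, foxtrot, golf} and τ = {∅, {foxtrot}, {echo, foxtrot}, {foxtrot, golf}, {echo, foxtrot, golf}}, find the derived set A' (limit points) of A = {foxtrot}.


A' = {echo, golf}

For each x ∈ X, list the open sets U ∈ τ with x ∈ U, then check whether U ∩ (A ∖ {x}) ≠ ∅ for every such U.
  x = echo: opens ∋ x are {echo, foxtrot}, {echo, foxtrot, golf}; each meets A ∖ {echo}, so x IS a limit point.
  x = foxtrot: open {foxtrot} ∋ x has {foxtrot} ∩ (A ∖ {foxtrot}) = ∅, so x is NOT a limit point.
  x = golf: opens ∋ x are {foxtrot, golf}, {echo, foxtrot, golf}; each meets A ∖ {golf}, so x IS a limit point.
Collecting: A' = {echo, golf}.


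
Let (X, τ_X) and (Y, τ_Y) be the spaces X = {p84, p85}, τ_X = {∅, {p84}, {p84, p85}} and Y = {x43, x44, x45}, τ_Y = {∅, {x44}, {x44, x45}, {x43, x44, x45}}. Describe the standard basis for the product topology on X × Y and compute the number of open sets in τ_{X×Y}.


Basis B = {∅ × ∅, {p84} × {x44}, {p84} × {x44, x45}, {p84, p85} × {x44}, {p84} × {x43, x44, x45}, {p84, p85} × {x44, x45}, {p84, p85} × {x43, x44, x45}}; |τ_{X×Y}| = 10.

Enumerate products U × V with U ∈ τ_X, V ∈ τ_Y (deduplicated):
  ∅ × ∅ = {} (∅)
  {p84} × {x44} = {(p84,x44)}
  {p84} × {x44, x45} = {(p84,x44), (p84,x45)}
  {p84, p85} × {x44} = {(p84,x44), (p85,x44)}
  {p84} × {x43, x44, x45} = {(p84,x43), (p84,x44), (p84,x45)}
  {p84, p85} × {x44, x45} = {(p84,x44), (p84,x45), (p85,x44), (p85,x45)}
  {p84, p85} × {x43, x44, x45} = {(p84,x43), (p84,x44), (p84,x45), (p85,x43), (p85,x44), (p85,x45)}
These 7 distinct sets form the basis B.
Close under arbitrary unions to get τ_{X×Y}; counting gives |τ_{X×Y}| = 10.


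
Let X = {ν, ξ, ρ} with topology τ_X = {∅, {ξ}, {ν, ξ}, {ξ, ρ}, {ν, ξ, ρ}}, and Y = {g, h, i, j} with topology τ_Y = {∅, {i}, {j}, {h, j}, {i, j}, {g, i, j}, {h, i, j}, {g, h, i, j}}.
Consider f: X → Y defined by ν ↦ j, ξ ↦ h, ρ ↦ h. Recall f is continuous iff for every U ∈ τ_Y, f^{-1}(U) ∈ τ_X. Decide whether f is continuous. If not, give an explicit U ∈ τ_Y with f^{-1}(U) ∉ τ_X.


f is NOT continuous.

Compute f^{-1}(U) for each U ∈ τ_Y:
  U = ∅: f^{-1}(U) = ∅ ∈ τ_X ✓.
  U = {i}: f^{-1}(U) = ∅ ∈ τ_X ✓.
  U = {j}: f^{-1}(U) = {ν} ∉ τ_X ✗.
  U = {h, j}: f^{-1}(U) = {ν, ξ, ρ} ∈ τ_X ✓.
  U = {i, j}: f^{-1}(U) = {ν} ∉ τ_X ✗.
  U = {g, i, j}: f^{-1}(U) = {ν} ∉ τ_X ✗.
  U = {h, i, j}: f^{-1}(U) = {ν, ξ, ρ} ∈ τ_X ✓.
  U = {g, h, i, j}: f^{-1}(U) = {ν, ξ, ρ} ∈ τ_X ✓.
Found U = {j} with f^{-1}(U) = {ν} not in τ_X. Therefore f is NOT continuous.


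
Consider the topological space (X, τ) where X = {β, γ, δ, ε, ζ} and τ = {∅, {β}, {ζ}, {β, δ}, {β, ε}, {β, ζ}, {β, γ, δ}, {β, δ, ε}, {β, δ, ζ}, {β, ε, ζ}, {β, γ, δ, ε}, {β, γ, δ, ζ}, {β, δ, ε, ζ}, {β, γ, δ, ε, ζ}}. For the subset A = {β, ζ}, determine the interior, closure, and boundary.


int(A) = {β, ζ}, cl(A) = {β, γ, δ, ε, ζ}, ∂A = {γ, δ, ε}.

Closed sets in (X, τ) are complements of opens:
  closed(X, τ) = {∅, {γ}, {ε}, {ζ}, {γ, δ}, {γ, ε}, {γ, ζ}, {ε, ζ}, {γ, δ, ε}, {γ, δ, ζ}, {γ, ε, ζ}, {β, γ, δ, ε}, {γ, δ, ε, ζ}, {β, γ, δ, ε, ζ}}.
int(A) = ⋃ {U ∈ τ : U ⊆ A}. Opens contained in A: ∅, {β}, {ζ}, {β, ζ}.
Taking the union of these: int(A) = {β, ζ}.
cl(A) = ⋂ {C closed : A ⊆ C}. Closed sets containing A: {β, γ, δ, ε, ζ}.
Intersecting these: cl(A) = {β, γ, δ, ε, ζ}.
∂A = cl(A) ∖ int(A) = {β, γ, δ, ε, ζ} ∖ {β, ζ} = {γ, δ, ε}.


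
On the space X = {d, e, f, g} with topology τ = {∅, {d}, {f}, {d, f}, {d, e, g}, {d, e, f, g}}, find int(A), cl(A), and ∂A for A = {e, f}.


int(A) = {f}, cl(A) = {e, f, g}, ∂A = {e, g}.

Closed sets in (X, τ) are complements of opens:
  closed(X, τ) = {∅, {f}, {e, g}, {d, e, g}, {e, f, g}, {d, e, f, g}}.
int(A) = ⋃ {U ∈ τ : U ⊆ A}. Opens contained in A: ∅, {f}.
Taking the union of these: int(A) = {f}.
cl(A) = ⋂ {C closed : A ⊆ C}. Closed sets containing A: {e, f, g}, {d, e, f, g}.
Intersecting these: cl(A) = {e, f, g}.
∂A = cl(A) ∖ int(A) = {e, f, g} ∖ {f} = {e, g}.


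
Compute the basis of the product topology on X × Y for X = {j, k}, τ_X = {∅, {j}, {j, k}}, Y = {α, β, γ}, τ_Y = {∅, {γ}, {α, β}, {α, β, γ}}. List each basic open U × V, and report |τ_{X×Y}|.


Basis B = {∅ × ∅, {j} × {γ}, {j} × {α, β}, {j, k} × {γ}, {j} × {α, β, γ}, {j, k} × {α, β}, {j, k} × {α, β, γ}}; |τ_{X×Y}| = 9.

Enumerate products U × V with U ∈ τ_X, V ∈ τ_Y (deduplicated):
  ∅ × ∅ = {} (∅)
  {j} × {γ} = {(j,γ)}
  {j} × {α, β} = {(j,α), (j,β)}
  {j, k} × {γ} = {(j,γ), (k,γ)}
  {j} × {α, β, γ} = {(j,α), (j,β), (j,γ)}
  {j, k} × {α, β} = {(j,α), (j,β), (k,α), (k,β)}
  {j, k} × {α, β, γ} = {(j,α), (j,β), (j,γ), (k,α), (k,β), (k,γ)}
These 7 distinct sets form the basis B.
Close under arbitrary unions to get τ_{X×Y}; counting gives |τ_{X×Y}| = 9.


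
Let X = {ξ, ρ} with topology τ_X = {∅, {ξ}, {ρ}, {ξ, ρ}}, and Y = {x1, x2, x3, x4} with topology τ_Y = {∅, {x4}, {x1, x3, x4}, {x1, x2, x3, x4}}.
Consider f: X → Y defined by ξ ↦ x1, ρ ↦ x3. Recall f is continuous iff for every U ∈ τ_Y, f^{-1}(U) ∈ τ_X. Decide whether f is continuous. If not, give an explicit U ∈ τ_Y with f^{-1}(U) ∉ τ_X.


f IS continuous.

Compute f^{-1}(U) for each U ∈ τ_Y:
  U = ∅: f^{-1}(U) = ∅ ∈ τ_X ✓.
  U = {x4}: f^{-1}(U) = ∅ ∈ τ_X ✓.
  U = {x1, x3, x4}: f^{-1}(U) = {ξ, ρ} ∈ τ_X ✓.
  U = {x1, x2, x3, x4}: f^{-1}(U) = {ξ, ρ} ∈ τ_X ✓.
Every preimage lies in τ_X, so f IS continuous.


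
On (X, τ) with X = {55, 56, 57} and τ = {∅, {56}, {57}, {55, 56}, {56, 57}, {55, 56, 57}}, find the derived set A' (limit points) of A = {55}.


A' = ∅

For each x ∈ X, list the open sets U ∈ τ with x ∈ U, then check whether U ∩ (A ∖ {x}) ≠ ∅ for every such U.
  x = 55: open {55, 56} ∋ x has {55, 56} ∩ (A ∖ {55}) = ∅, so x is NOT a limit point.
  x = 56: open {56} ∋ x has {56} ∩ (A ∖ {56}) = ∅, so x is NOT a limit point.
  x = 57: open {57} ∋ x has {57} ∩ (A ∖ {57}) = ∅, so x is NOT a limit point.
Collecting: A' = ∅.


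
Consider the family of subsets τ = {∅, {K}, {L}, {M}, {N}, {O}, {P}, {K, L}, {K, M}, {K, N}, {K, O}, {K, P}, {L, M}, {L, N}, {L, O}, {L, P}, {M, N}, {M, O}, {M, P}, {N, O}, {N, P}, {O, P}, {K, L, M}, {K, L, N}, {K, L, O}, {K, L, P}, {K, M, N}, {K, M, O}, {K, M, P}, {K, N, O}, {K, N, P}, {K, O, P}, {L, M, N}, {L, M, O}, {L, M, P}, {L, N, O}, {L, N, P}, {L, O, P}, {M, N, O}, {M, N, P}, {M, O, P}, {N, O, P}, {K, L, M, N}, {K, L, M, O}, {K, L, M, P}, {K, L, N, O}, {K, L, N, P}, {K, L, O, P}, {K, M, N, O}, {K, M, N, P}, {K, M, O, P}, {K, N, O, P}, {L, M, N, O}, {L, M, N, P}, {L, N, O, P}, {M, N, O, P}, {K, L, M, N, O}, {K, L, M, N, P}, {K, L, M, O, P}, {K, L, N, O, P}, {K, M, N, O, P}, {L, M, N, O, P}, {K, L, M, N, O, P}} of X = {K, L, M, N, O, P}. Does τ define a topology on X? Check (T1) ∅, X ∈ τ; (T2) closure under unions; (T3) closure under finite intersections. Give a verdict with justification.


τ is NOT a topology on X.

Axiom (T1): ∅ ∈ τ? Yes; X ∈ τ? Yes.
Axiom (T2/T3): check pairwise unions and intersections of members of τ.
Counterexample for (T2): {L} ∪ {M, O, P} = {L, M, O, P} ∉ τ. Therefore τ is NOT a topology.


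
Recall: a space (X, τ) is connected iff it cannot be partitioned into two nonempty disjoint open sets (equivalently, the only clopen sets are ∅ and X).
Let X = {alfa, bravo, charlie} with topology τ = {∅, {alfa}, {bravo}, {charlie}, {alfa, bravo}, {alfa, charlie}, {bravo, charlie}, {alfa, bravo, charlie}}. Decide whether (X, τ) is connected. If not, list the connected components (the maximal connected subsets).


(X, τ) is disconnected; components = [{alfa}, {bravo}, {charlie}].

Find clopen sets (U ∈ τ with X ∖ U ∈ τ):
  U = ∅, X ∖ U = {alfa, bravo, charlie} — both open, so U is clopen.
  U = {alfa}, X ∖ U = {bravo, charlie} — both open, so U is clopen.
  U = {bravo}, X ∖ U = {alfa, charlie} — both open, so U is clopen.
  U = {charlie}, X ∖ U = {alfa, bravo} — both open, so U is clopen.
  U = {alfa, bravo}, X ∖ U = {charlie} — both open, so U is clopen.
  U = {alfa, charlie}, X ∖ U = {bravo} — both open, so U is clopen.
  U = {bravo, charlie}, X ∖ U = {alfa} — both open, so U is clopen.
  U = {alfa, bravo, charlie}, X ∖ U = ∅ — both open, so U is clopen.
Nontrivial clopen(s) exist: e.g. {alfa}. So (X, τ) is disconnected.
Compute connected components by grouping points that agree on all clopens:
  component: {alfa}
  component: {bravo}
  component: {charlie}


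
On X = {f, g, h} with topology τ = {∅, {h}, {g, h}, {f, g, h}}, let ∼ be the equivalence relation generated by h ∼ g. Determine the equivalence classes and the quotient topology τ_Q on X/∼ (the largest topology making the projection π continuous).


X/∼ = {[f], [g=h]}; |τ_Q| = 3.

Equivalence classes: [f], [g=h].
Quotient map π: X → X/∼ sends f ↦ [f], g ↦ [g=h], h ↦ [g=h].
For each subset V ⊆ X/∼, compute π^{-1}(V) ⊆ X and check whether π^{-1}(V) ∈ τ. V is open in τ_Q iff π^{-1}(V) ∈ τ.
  V = {}: π^{-1}(V) = ∅ ∈ τ ✓.
  V = {[f]}: π^{-1}(V) = {f} ∉ τ ✗.
  V = {[g=h]}: π^{-1}(V) = {g, h} ∈ τ ✓.
  V = {[f], [g=h]}: π^{-1}(V) = {f, g, h} ∈ τ ✓.
Open sets in the quotient: τ_Q = {{}, {[g=h]}, {[f], [g=h]}} (3 elements).


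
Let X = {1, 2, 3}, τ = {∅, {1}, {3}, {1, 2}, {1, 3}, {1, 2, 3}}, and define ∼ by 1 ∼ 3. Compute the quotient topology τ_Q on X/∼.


X/∼ = {[1=3], [2]}; |τ_Q| = 3.

Equivalence classes: [1=3], [2].
Quotient map π: X → X/∼ sends 1 ↦ [1=3], 2 ↦ [2], 3 ↦ [1=3].
For each subset V ⊆ X/∼, compute π^{-1}(V) ⊆ X and check whether π^{-1}(V) ∈ τ. V is open in τ_Q iff π^{-1}(V) ∈ τ.
  V = {}: π^{-1}(V) = ∅ ∈ τ ✓.
  V = {[1=3]}: π^{-1}(V) = {1, 3} ∈ τ ✓.
  V = {[2]}: π^{-1}(V) = {2} ∉ τ ✗.
  V = {[1=3], [2]}: π^{-1}(V) = {1, 2, 3} ∈ τ ✓.
Open sets in the quotient: τ_Q = {{}, {[1=3]}, {[1=3], [2]}} (3 elements).


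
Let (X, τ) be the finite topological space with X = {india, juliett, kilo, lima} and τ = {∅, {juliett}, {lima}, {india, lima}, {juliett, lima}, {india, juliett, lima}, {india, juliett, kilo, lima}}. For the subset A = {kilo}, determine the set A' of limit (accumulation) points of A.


A' = ∅

For each x ∈ X, list the open sets U ∈ τ with x ∈ U, then check whether U ∩ (A ∖ {x}) ≠ ∅ for every such U.
  x = india: open {india, lima} ∋ x has {india, lima} ∩ (A ∖ {india}) = ∅, so x is NOT a limit point.
  x = juliett: open {juliett} ∋ x has {juliett} ∩ (A ∖ {juliett}) = ∅, so x is NOT a limit point.
  x = kilo: open {india, juliett, kilo, lima} ∋ x has {india, juliett, kilo, lima} ∩ (A ∖ {kilo}) = ∅, so x is NOT a limit point.
  x = lima: open {lima} ∋ x has {lima} ∩ (A ∖ {lima}) = ∅, so x is NOT a limit point.
Collecting: A' = ∅.


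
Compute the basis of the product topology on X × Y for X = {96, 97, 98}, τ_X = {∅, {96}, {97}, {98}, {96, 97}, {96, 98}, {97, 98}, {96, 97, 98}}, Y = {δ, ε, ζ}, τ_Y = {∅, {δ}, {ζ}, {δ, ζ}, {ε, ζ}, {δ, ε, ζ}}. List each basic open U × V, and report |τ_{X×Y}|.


Basis B = {∅ × ∅, {96} × {δ}, {96} × {ζ}, {97} × {δ}, {97} × {ζ}, {98} × {δ}, {98} × {ζ}, {96} × {δ, ζ}, {96, 97} × {δ}, {96, 98} × {δ}, {96} × {ε, ζ}, {96, 97} × {ζ}, {96, 98} × {ζ}, {97} × {δ, ζ}, {97, 98} × {δ}, {97} × {ε, ζ}, {97, 98} × {ζ}, {98} × {δ, ζ}, {98} × {ε, ζ}, {96} × {δ, ε, ζ}, {96, 97, 98} × {δ}, {96, 97, 98} × {ζ}, {97} × {δ, ε, ζ}, {98} × {δ, ε, ζ}, {96, 97} × {δ, ζ}, {96, 98} × {δ, ζ}, {96, 97} × {ε, ζ}, {96, 98} × {ε, ζ}, {97, 98} × {δ, ζ}, {97, 98} × {ε, ζ}, {96, 97} × {δ, ε, ζ}, {96, 98} × {δ, ε, ζ}, {96, 97, 98} × {δ, ζ}, {96, 97, 98} × {ε, ζ}, {97, 98} × {δ, ε, ζ}, {96, 97, 98} × {δ, ε, ζ}}; |τ_{X×Y}| = 216.

Enumerate products U × V with U ∈ τ_X, V ∈ τ_Y (deduplicated):
  ∅ × ∅ = {} (∅)
  {96} × {δ} = {(96,δ)}
  {96} × {ζ} = {(96,ζ)}
  {97} × {δ} = {(97,δ)}
  {97} × {ζ} = {(97,ζ)}
  {98} × {δ} = {(98,δ)}
  {98} × {ζ} = {(98,ζ)}
  {96} × {δ, ζ} = {(96,δ), (96,ζ)}
  {96, 97} × {δ} = {(96,δ), (97,δ)}
  {96, 98} × {δ} = {(96,δ), (98,δ)}
  {96} × {ε, ζ} = {(96,ε), (96,ζ)}
  {96, 97} × {ζ} = {(96,ζ), (97,ζ)}
  {96, 98} × {ζ} = {(96,ζ), (98,ζ)}
  {97} × {δ, ζ} = {(97,δ), (97,ζ)}
  {97, 98} × {δ} = {(97,δ), (98,δ)}
  {97} × {ε, ζ} = {(97,ε), (97,ζ)}
  {97, 98} × {ζ} = {(97,ζ), (98,ζ)}
  {98} × {δ, ζ} = {(98,δ), (98,ζ)}
  {98} × {ε, ζ} = {(98,ε), (98,ζ)}
  {96} × {δ, ε, ζ} = {(96,δ), (96,ε), (96,ζ)}
  {96, 97, 98} × {δ} = {(96,δ), (97,δ), (98,δ)}
  {96, 97, 98} × {ζ} = {(96,ζ), (97,ζ), (98,ζ)}
  {97} × {δ, ε, ζ} = {(97,δ), (97,ε), (97,ζ)}
  {98} × {δ, ε, ζ} = {(98,δ), (98,ε), (98,ζ)}
  {96, 97} × {δ, ζ} = {(96,δ), (96,ζ), (97,δ), (97,ζ)}
  {96, 98} × {δ, ζ} = {(96,δ), (96,ζ), (98,δ), (98,ζ)}
  {96, 97} × {ε, ζ} = {(96,ε), (96,ζ), (97,ε), (97,ζ)}
  {96, 98} × {ε, ζ} = {(96,ε), (96,ζ), (98,ε), (98,ζ)}
  {97, 98} × {δ, ζ} = {(97,δ), (97,ζ), (98,δ), (98,ζ)}
  {97, 98} × {ε, ζ} = {(97,ε), (97,ζ), (98,ε), (98,ζ)}
  {96, 97} × {δ, ε, ζ} = {(96,δ), (96,ε), (96,ζ), (97,δ), (97,ε), (97,ζ)}
  {96, 98} × {δ, ε, ζ} = {(96,δ), (96,ε), (96,ζ), (98,δ), (98,ε), (98,ζ)}
  {96, 97, 98} × {δ, ζ} = {(96,δ), (96,ζ), (97,δ), (97,ζ), (98,δ), (98,ζ)}
  {96, 97, 98} × {ε, ζ} = {(96,ε), (96,ζ), (97,ε), (97,ζ), (98,ε), (98,ζ)}
  {97, 98} × {δ, ε, ζ} = {(97,δ), (97,ε), (97,ζ), (98,δ), (98,ε), (98,ζ)}
  {96, 97, 98} × {δ, ε, ζ} = {(96,δ), (96,ε), (96,ζ), (97,δ), (97,ε), (97,ζ), (98,δ), (98,ε), (98,ζ)}
These 36 distinct sets form the basis B.
Close under arbitrary unions to get τ_{X×Y}; counting gives |τ_{X×Y}| = 216.


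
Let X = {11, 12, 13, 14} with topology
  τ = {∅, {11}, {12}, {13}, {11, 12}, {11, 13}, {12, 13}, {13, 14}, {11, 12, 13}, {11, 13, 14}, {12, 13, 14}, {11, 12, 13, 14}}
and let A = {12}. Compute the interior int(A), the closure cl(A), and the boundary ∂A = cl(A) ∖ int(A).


int(A) = {12}, cl(A) = {12}, ∂A = ∅.

Closed sets in (X, τ) are complements of opens:
  closed(X, τ) = {∅, {11}, {12}, {14}, {11, 12}, {11, 14}, {12, 14}, {13, 14}, {11, 12, 14}, {11, 13, 14}, {12, 13, 14}, {11, 12, 13, 14}}.
int(A) = ⋃ {U ∈ τ : U ⊆ A}. Opens contained in A: ∅, {12}.
Taking the union of these: int(A) = {12}.
cl(A) = ⋂ {C closed : A ⊆ C}. Closed sets containing A: {12}, {11, 12}, {12, 14}, {11, 12, 14}, {12, 13, 14}, {11, 12, 13, 14}.
Intersecting these: cl(A) = {12}.
∂A = cl(A) ∖ int(A) = {12} ∖ {12} = ∅.
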